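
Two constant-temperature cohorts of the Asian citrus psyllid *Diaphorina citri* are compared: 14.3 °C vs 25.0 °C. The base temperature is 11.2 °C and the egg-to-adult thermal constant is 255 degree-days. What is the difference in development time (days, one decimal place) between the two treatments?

63.8 days

At 14.3 °C: 255 / (14.3 − 11.2) = 255 / 3.1 = 82.258 d.
At 25.0 °C: 255 / (25.0 − 11.2) = 255 / 13.8 = 18.478 d.
Difference = |82.258 − 18.478| = 63.780 ≈ 63.8 days.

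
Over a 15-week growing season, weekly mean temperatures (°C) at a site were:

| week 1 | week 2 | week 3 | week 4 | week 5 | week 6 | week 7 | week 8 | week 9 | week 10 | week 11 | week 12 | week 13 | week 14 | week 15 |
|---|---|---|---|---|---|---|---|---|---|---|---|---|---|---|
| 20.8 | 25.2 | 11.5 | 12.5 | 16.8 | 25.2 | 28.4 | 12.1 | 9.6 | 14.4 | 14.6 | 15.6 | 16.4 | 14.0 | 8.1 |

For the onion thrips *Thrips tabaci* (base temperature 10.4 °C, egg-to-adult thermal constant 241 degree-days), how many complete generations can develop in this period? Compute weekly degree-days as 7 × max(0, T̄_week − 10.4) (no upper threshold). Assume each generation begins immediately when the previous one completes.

Weekly DD (7 × max(0, T̄ − 10.4)): 72.8, 103.6, 7.7, 14.7, 44.8, 103.6, 126.0, 11.9, 0.0, 28.0, 29.4, 36.4, 42.0, 25.2, 0.0.
Season total = 646.1 DD.
Complete generations = ⌊646.1 / 241⌋ = 2.

2 generations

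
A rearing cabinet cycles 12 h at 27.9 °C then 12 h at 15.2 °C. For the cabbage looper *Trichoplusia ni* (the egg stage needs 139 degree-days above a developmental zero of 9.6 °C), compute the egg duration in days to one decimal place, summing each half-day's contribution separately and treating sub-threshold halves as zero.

11.6 days

Day half: max(0, 27.9 − 9.6) × 0.5 = 18.3 × 0.5 = 9.15 DD.
Night half: max(0, 15.2 − 9.6) × 0.5 = 5.6 × 0.5 = 2.80 DD.
Per 24 h: 11.95 DD/day.
Duration = 139 / 11.95 = 11.632 ≈ 11.6 days.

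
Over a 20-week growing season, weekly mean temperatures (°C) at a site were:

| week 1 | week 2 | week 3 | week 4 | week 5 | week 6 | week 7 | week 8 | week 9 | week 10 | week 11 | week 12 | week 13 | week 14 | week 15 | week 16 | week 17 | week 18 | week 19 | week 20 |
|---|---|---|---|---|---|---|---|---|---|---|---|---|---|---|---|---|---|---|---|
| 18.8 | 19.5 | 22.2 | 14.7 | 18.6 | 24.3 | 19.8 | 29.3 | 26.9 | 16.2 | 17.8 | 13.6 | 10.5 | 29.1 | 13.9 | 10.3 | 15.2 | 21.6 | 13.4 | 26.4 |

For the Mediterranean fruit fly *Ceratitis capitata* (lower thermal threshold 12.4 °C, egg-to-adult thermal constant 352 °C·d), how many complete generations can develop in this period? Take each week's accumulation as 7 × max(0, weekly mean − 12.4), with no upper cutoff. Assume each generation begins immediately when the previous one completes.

2 generations

Weekly DD (7 × max(0, T̄ − 12.4)): 44.8, 49.7, 68.6, 16.1, 43.4, 83.3, 51.8, 118.3, 101.5, 26.6, 37.8, 8.4, 0.0, 116.9, 10.5, 0.0, 19.6, 64.4, 7.0, 98.0.
Season total = 966.7 DD.
Complete generations = ⌊966.7 / 352⌋ = 2.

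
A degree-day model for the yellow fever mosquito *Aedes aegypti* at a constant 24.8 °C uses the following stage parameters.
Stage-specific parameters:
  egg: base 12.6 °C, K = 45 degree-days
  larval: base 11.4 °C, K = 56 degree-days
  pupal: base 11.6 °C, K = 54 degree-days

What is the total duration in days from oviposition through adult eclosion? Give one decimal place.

12.0 days

egg: 45 / (24.8 − 12.6) = 45 / 12.2 = 3.689 d.
larval: 56 / (24.8 − 11.4) = 56 / 13.4 = 4.179 d.
pupal: 54 / (24.8 − 11.6) = 54 / 13.2 = 4.091 d.
Sum = 11.959 ≈ 12.0 days.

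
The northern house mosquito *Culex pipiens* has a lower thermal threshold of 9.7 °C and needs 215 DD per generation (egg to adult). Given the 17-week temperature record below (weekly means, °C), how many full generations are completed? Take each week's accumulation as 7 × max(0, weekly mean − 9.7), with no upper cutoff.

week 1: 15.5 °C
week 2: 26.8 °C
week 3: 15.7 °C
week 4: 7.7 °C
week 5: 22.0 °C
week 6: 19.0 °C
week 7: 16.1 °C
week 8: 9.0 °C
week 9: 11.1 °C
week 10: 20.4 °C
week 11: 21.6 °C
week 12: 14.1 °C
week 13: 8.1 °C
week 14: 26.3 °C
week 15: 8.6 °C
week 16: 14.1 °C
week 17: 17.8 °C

Weekly DD (7 × max(0, T̄ − 9.7)): 40.6, 119.7, 42.0, 0.0, 86.1, 65.1, 44.8, 0.0, 9.8, 74.9, 83.3, 30.8, 0.0, 116.2, 0.0, 30.8, 56.7.
Season total = 800.8 DD.
Complete generations = ⌊800.8 / 215⌋ = 3.

3 generations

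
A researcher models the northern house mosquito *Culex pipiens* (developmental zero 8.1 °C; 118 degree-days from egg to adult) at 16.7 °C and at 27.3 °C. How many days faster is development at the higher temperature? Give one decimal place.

At 16.7 °C: 118 / (16.7 − 8.1) = 118 / 8.6 = 13.721 d.
At 27.3 °C: 118 / (27.3 − 8.1) = 118 / 19.2 = 6.146 d.
Difference = |13.721 − 6.146| = 7.575 ≈ 7.6 days.

7.6 days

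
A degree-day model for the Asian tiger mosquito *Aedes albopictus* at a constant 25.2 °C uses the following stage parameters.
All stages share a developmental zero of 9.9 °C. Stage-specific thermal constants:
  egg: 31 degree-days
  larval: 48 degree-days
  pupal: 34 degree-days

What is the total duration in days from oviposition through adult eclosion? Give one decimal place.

7.4 days

Daily accumulation at 25.2 °C = 25.2 − 9.9 = 15.3 DD/day.
Total K = 31 + 48 + 34 = 113 DD.
Total duration = 113 / 15.3 = 7.386 ≈ 7.4 days.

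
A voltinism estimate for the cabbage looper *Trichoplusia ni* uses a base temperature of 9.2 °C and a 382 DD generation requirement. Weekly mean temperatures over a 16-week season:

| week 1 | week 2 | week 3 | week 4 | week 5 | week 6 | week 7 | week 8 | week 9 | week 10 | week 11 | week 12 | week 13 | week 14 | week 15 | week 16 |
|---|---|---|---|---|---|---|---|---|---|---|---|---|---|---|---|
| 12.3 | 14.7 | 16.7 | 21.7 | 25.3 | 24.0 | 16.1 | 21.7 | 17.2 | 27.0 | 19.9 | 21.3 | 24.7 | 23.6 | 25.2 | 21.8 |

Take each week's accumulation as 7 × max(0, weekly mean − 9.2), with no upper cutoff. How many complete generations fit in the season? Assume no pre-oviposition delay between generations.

Weekly DD (7 × max(0, T̄ − 9.2)): 21.7, 38.5, 52.5, 87.5, 112.7, 103.6, 48.3, 87.5, 56.0, 124.6, 74.9, 84.7, 108.5, 100.8, 112.0, 88.2.
Season total = 1302.0 DD.
Complete generations = ⌊1302.0 / 382⌋ = 3.

3 generations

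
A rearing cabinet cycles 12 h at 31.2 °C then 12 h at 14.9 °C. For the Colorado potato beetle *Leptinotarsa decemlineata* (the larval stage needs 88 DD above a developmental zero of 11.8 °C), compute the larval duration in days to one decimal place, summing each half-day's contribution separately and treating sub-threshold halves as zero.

Day half: max(0, 31.2 − 11.8) × 0.5 = 19.4 × 0.5 = 9.70 DD.
Night half: max(0, 14.9 − 11.8) × 0.5 = 3.1 × 0.5 = 1.55 DD.
Per 24 h: 11.25 DD/day.
Duration = 88 / 11.25 = 7.822 ≈ 7.8 days.

7.8 days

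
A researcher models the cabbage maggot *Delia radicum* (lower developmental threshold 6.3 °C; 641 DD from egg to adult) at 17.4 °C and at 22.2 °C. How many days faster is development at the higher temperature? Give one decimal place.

17.4 days

At 17.4 °C: 641 / (17.4 − 6.3) = 641 / 11.1 = 57.748 d.
At 22.2 °C: 641 / (22.2 − 6.3) = 641 / 15.9 = 40.314 d.
Difference = |57.748 − 40.314| = 17.433 ≈ 17.4 days.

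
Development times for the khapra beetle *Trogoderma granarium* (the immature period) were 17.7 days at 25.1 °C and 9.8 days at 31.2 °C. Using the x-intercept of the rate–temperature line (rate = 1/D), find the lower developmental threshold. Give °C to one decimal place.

Linear rate model ⇒ the product D·(T − T_b) is constant across temperatures.
17.7·(25.1 − T_b) = 9.8·(31.2 − T_b)
T_b = (17.7·25.1 − 9.8·31.2) / (17.7 − 9.8) = 138.51 / 7.9 = 17.533 °C ≈ 17.5 °C.

17.5 °C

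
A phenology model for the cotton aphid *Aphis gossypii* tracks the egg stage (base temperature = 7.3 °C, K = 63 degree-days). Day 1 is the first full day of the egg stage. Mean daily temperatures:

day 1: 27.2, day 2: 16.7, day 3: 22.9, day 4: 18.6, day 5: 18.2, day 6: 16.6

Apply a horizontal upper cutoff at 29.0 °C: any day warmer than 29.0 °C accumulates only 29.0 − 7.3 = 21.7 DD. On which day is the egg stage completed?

Daily DD above 7.3 °C (capped at 21.7): 19.9, 9.4, 15.6, 11.3, 10.9, 9.3.
Cumulative: 19.9, 29.3, 44.9, 56.2, 67.1, 76.4.
The total first reaches 63 DD on day 5.

day 5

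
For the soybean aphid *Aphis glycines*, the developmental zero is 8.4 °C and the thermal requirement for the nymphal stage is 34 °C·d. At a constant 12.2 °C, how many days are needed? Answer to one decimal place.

8.9 days

Daily accumulation = 12.2 − 8.4 = 3.8 DD/day.
Duration = 34 / 3.8 = 8.947 ≈ 8.9 days.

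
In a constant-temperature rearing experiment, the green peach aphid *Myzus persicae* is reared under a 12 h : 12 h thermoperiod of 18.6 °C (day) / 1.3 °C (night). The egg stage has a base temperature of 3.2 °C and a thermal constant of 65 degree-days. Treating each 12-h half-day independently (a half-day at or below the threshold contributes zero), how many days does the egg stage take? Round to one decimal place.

8.4 days

Day half: max(0, 18.6 − 3.2) × 0.5 = 15.4 × 0.5 = 7.70 DD.
Night half: max(0, 1.3 − 3.2) × 0.5 = 0.0 × 0.5 = 0.00 DD.
Per 24 h: 7.70 DD/day.
Duration = 65 / 7.70 = 8.442 ≈ 8.4 days.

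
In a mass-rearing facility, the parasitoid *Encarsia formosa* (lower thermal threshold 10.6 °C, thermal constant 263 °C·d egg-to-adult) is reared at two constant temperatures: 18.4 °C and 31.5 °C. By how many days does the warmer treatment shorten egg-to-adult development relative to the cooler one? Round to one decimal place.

21.1 days

At 18.4 °C: 263 / (18.4 − 10.6) = 263 / 7.8 = 33.718 d.
At 31.5 °C: 263 / (31.5 − 10.6) = 263 / 20.9 = 12.584 d.
Difference = |33.718 − 12.584| = 21.134 ≈ 21.1 days.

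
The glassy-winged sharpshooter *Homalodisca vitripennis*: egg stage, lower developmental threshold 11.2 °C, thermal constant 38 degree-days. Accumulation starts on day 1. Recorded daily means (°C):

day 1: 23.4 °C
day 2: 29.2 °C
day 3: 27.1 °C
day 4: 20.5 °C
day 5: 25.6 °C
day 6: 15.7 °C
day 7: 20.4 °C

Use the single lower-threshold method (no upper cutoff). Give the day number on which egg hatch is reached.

day 3

Daily DD above 11.2 °C: 12.2, 18.0, 15.9, 9.3, 14.4, 4.5, 9.2.
Cumulative: 12.2, 30.2, 46.1, 55.4, 69.8, 74.3, 83.5.
The total first reaches 38 DD on day 3.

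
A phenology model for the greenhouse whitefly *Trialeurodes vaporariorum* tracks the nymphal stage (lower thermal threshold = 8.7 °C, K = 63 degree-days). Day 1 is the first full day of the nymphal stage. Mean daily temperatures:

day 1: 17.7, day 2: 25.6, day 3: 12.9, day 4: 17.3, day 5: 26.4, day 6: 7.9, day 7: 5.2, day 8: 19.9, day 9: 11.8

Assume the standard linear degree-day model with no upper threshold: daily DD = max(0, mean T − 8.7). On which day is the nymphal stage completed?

Daily DD above 8.7 °C: 9.0, 16.9, 4.2, 8.6, 17.7, 0.0, 0.0, 11.2, 3.1.
Cumulative: 9.0, 25.9, 30.1, 38.7, 56.4, 56.4, 56.4, 67.6, 70.7.
The total first reaches 63 DD on day 8.

day 8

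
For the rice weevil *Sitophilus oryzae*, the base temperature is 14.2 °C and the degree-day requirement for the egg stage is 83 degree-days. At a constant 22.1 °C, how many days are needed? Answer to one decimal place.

10.5 days

Daily accumulation = 22.1 − 14.2 = 7.9 DD/day.
Duration = 83 / 7.9 = 10.506 ≈ 10.5 days.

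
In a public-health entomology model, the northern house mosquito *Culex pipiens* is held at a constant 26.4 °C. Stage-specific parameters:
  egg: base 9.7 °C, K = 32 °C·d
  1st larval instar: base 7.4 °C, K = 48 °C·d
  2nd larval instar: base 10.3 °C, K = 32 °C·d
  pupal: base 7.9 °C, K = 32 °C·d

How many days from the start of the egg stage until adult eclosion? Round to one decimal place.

8.2 days

egg: 32 / (26.4 − 9.7) = 32 / 16.7 = 1.916 d.
1st larval instar: 48 / (26.4 − 7.4) = 48 / 19.0 = 2.526 d.
2nd larval instar: 32 / (26.4 − 10.3) = 32 / 16.1 = 1.988 d.
pupal: 32 / (26.4 − 7.9) = 32 / 18.5 = 1.730 d.
Sum = 8.160 ≈ 8.2 days.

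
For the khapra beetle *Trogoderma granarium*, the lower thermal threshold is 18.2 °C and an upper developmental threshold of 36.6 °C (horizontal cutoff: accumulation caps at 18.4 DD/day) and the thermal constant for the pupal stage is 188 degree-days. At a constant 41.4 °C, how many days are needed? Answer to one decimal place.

Temperature 41.4 °C exceeds the upper threshold, so daily accumulation caps at 36.6 − 18.2 = 18.4 DD/day.
Duration = 188 / 18.4 = 10.217 ≈ 10.2 days.

10.2 days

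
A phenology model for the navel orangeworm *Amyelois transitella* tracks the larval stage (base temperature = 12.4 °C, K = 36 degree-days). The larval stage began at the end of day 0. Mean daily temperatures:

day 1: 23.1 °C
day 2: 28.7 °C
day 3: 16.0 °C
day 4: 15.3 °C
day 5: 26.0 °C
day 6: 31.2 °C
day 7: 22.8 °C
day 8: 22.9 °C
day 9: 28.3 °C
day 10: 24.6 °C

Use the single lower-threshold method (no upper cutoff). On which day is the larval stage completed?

Daily DD above 12.4 °C: 10.7, 16.3, 3.6, 2.9, 13.6, 18.8, 10.4, 10.5, 15.9, 12.2.
Cumulative: 10.7, 27.0, 30.6, 33.5, 47.1, 65.9, 76.3, 86.8, 102.7, 114.9.
The total first reaches 36 DD on day 5.

day 5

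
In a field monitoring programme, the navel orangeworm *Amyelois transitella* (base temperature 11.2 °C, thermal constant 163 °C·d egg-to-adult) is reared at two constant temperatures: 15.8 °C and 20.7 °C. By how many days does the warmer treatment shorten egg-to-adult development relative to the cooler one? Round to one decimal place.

18.3 days

At 15.8 °C: 163 / (15.8 − 11.2) = 163 / 4.6 = 35.435 d.
At 20.7 °C: 163 / (20.7 − 11.2) = 163 / 9.5 = 17.158 d.
Difference = |35.435 − 17.158| = 18.277 ≈ 18.3 days.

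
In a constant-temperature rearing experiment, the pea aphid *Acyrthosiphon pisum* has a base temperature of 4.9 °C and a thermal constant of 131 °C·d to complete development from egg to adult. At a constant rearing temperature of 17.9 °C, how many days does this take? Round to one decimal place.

Daily accumulation = 17.9 − 4.9 = 13.0 DD/day.
Duration = 131 / 13.0 = 10.077 ≈ 10.1 days.

10.1 days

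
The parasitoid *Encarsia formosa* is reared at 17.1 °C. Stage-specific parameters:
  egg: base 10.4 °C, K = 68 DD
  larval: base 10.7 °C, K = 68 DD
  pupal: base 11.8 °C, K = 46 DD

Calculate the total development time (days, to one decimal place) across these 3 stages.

egg: 68 / (17.1 − 10.4) = 68 / 6.7 = 10.149 d.
larval: 68 / (17.1 − 10.7) = 68 / 6.4 = 10.625 d.
pupal: 46 / (17.1 − 11.8) = 46 / 5.3 = 8.679 d.
Sum = 29.453 ≈ 29.5 days.

29.5 days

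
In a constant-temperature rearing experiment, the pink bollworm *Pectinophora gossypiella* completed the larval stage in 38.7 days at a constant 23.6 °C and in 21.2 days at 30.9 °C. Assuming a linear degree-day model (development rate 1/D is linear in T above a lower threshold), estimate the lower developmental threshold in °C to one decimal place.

14.8 °C

Linear rate model ⇒ the product D·(T − T_b) is constant across temperatures.
38.7·(23.6 − T_b) = 21.2·(30.9 − T_b)
T_b = (38.7·23.6 − 21.2·30.9) / (38.7 − 21.2) = 258.24 / 17.5 = 14.757 °C ≈ 14.8 °C.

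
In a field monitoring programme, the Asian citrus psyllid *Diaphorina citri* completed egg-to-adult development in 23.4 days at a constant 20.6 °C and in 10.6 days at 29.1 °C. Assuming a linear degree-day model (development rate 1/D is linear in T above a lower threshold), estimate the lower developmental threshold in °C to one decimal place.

Equal thermal constants: D₁(T₁ − T_b) = D₂(T₂ − T_b).
23.4·(20.6 − T_b) = 10.6·(29.1 − T_b)
T_b = (23.4·20.6 − 10.6·29.1) / (23.4 − 10.6) = 173.58 / 12.8 = 13.561 °C ≈ 13.6 °C.

13.6 °C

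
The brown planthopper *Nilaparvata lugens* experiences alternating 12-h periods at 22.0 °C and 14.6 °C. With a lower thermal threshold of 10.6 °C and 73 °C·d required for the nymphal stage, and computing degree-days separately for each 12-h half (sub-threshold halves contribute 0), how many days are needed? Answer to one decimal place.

9.5 days

Day half: max(0, 22.0 − 10.6) × 0.5 = 11.4 × 0.5 = 5.70 DD.
Night half: max(0, 14.6 − 10.6) × 0.5 = 4.0 × 0.5 = 2.00 DD.
Per 24 h: 7.70 DD/day.
Duration = 73 / 7.70 = 9.481 ≈ 9.5 days.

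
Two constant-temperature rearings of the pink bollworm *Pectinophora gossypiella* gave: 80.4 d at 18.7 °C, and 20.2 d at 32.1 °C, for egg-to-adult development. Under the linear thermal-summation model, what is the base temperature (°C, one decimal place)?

Equal thermal constants: D₁(T₁ − T_b) = D₂(T₂ − T_b).
80.4·(18.7 − T_b) = 20.2·(32.1 − T_b)
T_b = (80.4·18.7 − 20.2·32.1) / (80.4 − 20.2) = 855.06 / 60.2 = 14.204 °C ≈ 14.2 °C.

14.2 °C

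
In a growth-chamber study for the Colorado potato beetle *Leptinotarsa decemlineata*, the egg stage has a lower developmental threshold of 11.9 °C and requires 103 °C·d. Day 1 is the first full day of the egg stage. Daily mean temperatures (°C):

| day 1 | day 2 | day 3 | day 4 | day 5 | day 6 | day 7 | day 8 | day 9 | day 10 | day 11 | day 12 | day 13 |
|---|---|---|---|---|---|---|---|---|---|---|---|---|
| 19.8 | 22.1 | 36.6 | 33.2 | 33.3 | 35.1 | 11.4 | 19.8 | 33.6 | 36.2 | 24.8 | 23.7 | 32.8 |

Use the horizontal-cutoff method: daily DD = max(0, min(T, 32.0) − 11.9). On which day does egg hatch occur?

day 8

Daily DD above 11.9 °C (capped at 20.1): 7.9, 10.2, 20.1, 20.1, 20.1, 20.1, 0.0, 7.9, 20.1, 20.1, 12.9, 11.8, 20.1.
Cumulative: 7.9, 18.1, 38.2, 58.3, 78.4, 98.5, 98.5, 106.4, 126.5, 146.6, 159.5, 171.3, 191.4.
The total first reaches 103 DD on day 8.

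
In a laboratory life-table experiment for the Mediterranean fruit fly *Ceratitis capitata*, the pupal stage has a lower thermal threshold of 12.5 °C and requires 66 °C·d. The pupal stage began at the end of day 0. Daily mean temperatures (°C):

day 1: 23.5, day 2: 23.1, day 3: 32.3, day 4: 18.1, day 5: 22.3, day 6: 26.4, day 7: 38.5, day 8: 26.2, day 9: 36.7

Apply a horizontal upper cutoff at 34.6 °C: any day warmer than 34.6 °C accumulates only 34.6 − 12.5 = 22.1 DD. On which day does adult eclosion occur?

day 6

Daily DD above 12.5 °C (capped at 22.1): 11.0, 10.6, 19.8, 5.6, 9.8, 13.9, 22.1, 13.7, 22.1.
Cumulative: 11.0, 21.6, 41.4, 47.0, 56.8, 70.7, 92.8, 106.5, 128.6.
The total first reaches 66 DD on day 6.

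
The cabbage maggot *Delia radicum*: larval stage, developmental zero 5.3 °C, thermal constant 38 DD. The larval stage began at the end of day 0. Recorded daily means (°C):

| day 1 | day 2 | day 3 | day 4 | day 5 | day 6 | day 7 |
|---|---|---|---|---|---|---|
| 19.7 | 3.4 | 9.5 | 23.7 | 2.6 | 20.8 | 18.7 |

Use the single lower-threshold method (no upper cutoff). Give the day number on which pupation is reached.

Daily DD above 5.3 °C: 14.4, 0.0, 4.2, 18.4, 0.0, 15.5, 13.4.
Cumulative: 14.4, 14.4, 18.6, 37.0, 37.0, 52.5, 65.9.
The total first reaches 38 DD on day 6.

day 6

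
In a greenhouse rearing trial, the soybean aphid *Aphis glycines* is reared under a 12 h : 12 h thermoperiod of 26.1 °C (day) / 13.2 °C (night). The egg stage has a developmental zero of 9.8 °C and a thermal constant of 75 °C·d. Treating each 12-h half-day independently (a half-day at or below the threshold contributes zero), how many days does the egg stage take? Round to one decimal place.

Day half: max(0, 26.1 − 9.8) × 0.5 = 16.3 × 0.5 = 8.15 DD.
Night half: max(0, 13.2 − 9.8) × 0.5 = 3.4 × 0.5 = 1.70 DD.
Per 24 h: 9.85 DD/day.
Duration = 75 / 9.85 = 7.614 ≈ 7.6 days.

7.6 days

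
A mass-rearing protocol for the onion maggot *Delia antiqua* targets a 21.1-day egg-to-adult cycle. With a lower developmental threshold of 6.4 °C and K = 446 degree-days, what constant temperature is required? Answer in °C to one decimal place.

27.5 °C

Required daily accumulation = 446 / 21.1 = 21.137 DD/day.
T = T_base + 21.137 = 6.4 + 21.137 = 27.537 ≈ 27.5 °C.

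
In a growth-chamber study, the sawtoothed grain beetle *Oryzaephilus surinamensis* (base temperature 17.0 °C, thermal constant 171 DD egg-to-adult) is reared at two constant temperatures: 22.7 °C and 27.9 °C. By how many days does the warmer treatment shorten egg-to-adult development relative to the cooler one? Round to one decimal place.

14.3 days

At 22.7 °C: 171 / (22.7 − 17.0) = 171 / 5.7 = 30.000 d.
At 27.9 °C: 171 / (27.9 − 17.0) = 171 / 10.9 = 15.688 d.
Difference = |30.000 − 15.688| = 14.312 ≈ 14.3 days.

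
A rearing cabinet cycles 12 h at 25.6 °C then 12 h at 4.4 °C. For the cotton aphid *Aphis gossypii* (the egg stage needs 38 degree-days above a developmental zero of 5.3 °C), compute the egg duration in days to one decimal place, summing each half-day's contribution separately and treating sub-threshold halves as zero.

Day half: max(0, 25.6 − 5.3) × 0.5 = 20.3 × 0.5 = 10.15 DD.
Night half: max(0, 4.4 − 5.3) × 0.5 = 0.0 × 0.5 = 0.00 DD.
Per 24 h: 10.15 DD/day.
Duration = 38 / 10.15 = 3.744 ≈ 3.7 days.

3.7 days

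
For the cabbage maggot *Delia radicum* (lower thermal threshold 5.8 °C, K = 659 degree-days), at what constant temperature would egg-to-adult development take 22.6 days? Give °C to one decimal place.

Required daily accumulation = 659 / 22.6 = 29.159 DD/day.
T = T_base + 29.159 = 5.8 + 29.159 = 34.959 ≈ 35.0 °C.

35.0 °C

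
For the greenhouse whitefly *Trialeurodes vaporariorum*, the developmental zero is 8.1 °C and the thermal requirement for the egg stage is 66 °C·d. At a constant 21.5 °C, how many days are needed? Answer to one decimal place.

4.9 days

Daily accumulation = 21.5 − 8.1 = 13.4 DD/day.
Duration = 66 / 13.4 = 4.925 ≈ 4.9 days.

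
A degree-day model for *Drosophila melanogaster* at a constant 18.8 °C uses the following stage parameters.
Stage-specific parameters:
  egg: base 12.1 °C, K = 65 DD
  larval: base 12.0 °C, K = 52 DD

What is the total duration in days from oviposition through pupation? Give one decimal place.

egg: 65 / (18.8 − 12.1) = 65 / 6.7 = 9.701 d.
larval: 52 / (18.8 − 12.0) = 52 / 6.8 = 7.647 d.
Sum = 17.349 ≈ 17.3 days.

17.3 days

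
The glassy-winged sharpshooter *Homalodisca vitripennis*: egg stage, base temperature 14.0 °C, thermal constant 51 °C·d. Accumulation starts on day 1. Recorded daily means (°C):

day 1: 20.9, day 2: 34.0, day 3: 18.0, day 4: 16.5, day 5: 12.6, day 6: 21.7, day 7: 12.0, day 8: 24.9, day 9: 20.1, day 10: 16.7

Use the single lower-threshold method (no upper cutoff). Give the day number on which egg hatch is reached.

Daily DD above 14.0 °C: 6.9, 20.0, 4.0, 2.5, 0.0, 7.7, 0.0, 10.9, 6.1, 2.7.
Cumulative: 6.9, 26.9, 30.9, 33.4, 33.4, 41.1, 41.1, 52.0, 58.1, 60.8.
The total first reaches 51 DD on day 8.

day 8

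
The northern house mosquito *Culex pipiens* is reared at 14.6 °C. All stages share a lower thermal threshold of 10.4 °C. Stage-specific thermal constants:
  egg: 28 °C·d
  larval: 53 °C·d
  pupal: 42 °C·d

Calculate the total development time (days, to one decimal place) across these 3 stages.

Daily accumulation at 14.6 °C = 14.6 − 10.4 = 4.2 DD/day.
Total K = 28 + 53 + 42 = 123 DD.
Total duration = 123 / 4.2 = 29.286 ≈ 29.3 days.

29.3 days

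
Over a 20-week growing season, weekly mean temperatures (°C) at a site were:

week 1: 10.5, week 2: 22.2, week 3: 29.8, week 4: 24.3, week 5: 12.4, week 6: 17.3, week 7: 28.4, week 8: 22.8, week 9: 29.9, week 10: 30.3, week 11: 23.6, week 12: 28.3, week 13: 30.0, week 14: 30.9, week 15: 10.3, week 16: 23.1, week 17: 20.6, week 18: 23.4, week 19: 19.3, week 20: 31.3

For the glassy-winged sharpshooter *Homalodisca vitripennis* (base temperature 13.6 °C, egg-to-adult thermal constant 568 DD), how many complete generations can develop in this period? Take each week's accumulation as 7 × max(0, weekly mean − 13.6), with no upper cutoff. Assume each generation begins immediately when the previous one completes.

2 generations

Weekly DD (7 × max(0, T̄ − 13.6)): 0.0, 60.2, 113.4, 74.9, 0.0, 25.9, 103.6, 64.4, 114.1, 116.9, 70.0, 102.9, 114.8, 121.1, 0.0, 66.5, 49.0, 68.6, 39.9, 123.9.
Season total = 1430.1 DD.
Complete generations = ⌊1430.1 / 568⌋ = 2.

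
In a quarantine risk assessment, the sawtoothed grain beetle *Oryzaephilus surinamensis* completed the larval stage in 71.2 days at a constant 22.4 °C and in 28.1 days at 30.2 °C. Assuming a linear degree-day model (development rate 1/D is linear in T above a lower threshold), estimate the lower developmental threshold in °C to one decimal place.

17.3 °C

Linear rate model ⇒ the product D·(T − T_b) is constant across temperatures.
71.2·(22.4 − T_b) = 28.1·(30.2 − T_b)
T_b = (71.2·22.4 − 28.1·30.2) / (71.2 − 28.1) = 746.26 / 43.1 = 17.315 °C ≈ 17.3 °C.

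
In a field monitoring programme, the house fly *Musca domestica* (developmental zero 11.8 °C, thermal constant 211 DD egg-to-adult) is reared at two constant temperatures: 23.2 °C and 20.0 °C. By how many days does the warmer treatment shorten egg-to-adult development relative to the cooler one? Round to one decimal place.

At 23.2 °C: 211 / (23.2 − 11.8) = 211 / 11.4 = 18.509 d.
At 20.0 °C: 211 / (20.0 − 11.8) = 211 / 8.2 = 25.732 d.
Difference = |18.509 − 25.732| = 7.223 ≈ 7.2 days.

7.2 days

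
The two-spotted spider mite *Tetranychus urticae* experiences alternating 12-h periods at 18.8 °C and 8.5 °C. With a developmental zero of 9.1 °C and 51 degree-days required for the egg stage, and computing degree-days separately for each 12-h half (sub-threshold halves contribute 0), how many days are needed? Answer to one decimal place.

Day half: max(0, 18.8 − 9.1) × 0.5 = 9.7 × 0.5 = 4.85 DD.
Night half: max(0, 8.5 − 9.1) × 0.5 = 0.0 × 0.5 = 0.00 DD.
Per 24 h: 4.85 DD/day.
Duration = 51 / 4.85 = 10.515 ≈ 10.5 days.

10.5 days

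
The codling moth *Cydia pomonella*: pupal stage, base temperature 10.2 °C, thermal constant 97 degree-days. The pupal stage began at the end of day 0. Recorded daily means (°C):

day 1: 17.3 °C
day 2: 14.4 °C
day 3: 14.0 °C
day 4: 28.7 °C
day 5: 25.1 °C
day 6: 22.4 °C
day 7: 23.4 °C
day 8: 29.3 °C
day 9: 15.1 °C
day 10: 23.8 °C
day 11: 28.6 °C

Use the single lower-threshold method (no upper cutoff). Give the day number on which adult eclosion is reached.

Daily DD above 10.2 °C: 7.1, 4.2, 3.8, 18.5, 14.9, 12.2, 13.2, 19.1, 4.9, 13.6, 18.4.
Cumulative: 7.1, 11.3, 15.1, 33.6, 48.5, 60.7, 73.9, 93.0, 97.9, 111.5, 129.9.
The total first reaches 97 DD on day 9.

day 9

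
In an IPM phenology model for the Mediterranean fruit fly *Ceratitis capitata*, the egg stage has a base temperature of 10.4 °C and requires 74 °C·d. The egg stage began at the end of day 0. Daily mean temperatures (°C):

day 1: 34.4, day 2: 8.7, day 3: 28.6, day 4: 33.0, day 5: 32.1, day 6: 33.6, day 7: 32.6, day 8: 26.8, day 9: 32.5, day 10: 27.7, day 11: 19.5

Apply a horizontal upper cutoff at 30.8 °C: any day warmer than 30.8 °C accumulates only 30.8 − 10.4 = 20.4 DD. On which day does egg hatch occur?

day 5

Daily DD above 10.4 °C (capped at 20.4): 20.4, 0.0, 18.2, 20.4, 20.4, 20.4, 20.4, 16.4, 20.4, 17.3, 9.1.
Cumulative: 20.4, 20.4, 38.6, 59.0, 79.4, 99.8, 120.2, 136.6, 157.0, 174.3, 183.4.
The total first reaches 74 DD on day 5.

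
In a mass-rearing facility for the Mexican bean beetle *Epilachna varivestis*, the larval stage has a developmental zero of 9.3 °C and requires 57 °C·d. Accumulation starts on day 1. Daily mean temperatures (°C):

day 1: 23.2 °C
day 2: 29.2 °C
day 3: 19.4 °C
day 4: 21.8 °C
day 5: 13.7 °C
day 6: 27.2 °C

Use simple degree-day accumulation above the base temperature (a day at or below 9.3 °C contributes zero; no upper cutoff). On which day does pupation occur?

Daily DD above 9.3 °C: 13.9, 19.9, 10.1, 12.5, 4.4, 17.9.
Cumulative: 13.9, 33.8, 43.9, 56.4, 60.8, 78.7.
The total first reaches 57 DD on day 5.

day 5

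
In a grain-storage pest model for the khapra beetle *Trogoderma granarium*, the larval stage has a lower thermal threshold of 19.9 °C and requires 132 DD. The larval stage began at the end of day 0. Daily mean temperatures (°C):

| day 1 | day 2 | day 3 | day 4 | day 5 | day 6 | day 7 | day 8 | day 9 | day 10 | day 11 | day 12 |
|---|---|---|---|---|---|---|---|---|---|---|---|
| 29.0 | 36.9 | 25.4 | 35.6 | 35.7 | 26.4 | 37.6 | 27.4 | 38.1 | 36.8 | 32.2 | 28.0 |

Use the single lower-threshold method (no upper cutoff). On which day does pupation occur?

Daily DD above 19.9 °C: 9.1, 17.0, 5.5, 15.7, 15.8, 6.5, 17.7, 7.5, 18.2, 16.9, 12.3, 8.1.
Cumulative: 9.1, 26.1, 31.6, 47.3, 63.1, 69.6, 87.3, 94.8, 113.0, 129.9, 142.2, 150.3.
The total first reaches 132 DD on day 11.

day 11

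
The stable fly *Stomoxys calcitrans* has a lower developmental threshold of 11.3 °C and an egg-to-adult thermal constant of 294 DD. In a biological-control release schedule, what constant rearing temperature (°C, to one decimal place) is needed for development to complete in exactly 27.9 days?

21.8 °C

Required daily accumulation = 294 / 27.9 = 10.538 DD/day.
T = T_base + 10.538 = 11.3 + 10.538 = 21.838 ≈ 21.8 °C.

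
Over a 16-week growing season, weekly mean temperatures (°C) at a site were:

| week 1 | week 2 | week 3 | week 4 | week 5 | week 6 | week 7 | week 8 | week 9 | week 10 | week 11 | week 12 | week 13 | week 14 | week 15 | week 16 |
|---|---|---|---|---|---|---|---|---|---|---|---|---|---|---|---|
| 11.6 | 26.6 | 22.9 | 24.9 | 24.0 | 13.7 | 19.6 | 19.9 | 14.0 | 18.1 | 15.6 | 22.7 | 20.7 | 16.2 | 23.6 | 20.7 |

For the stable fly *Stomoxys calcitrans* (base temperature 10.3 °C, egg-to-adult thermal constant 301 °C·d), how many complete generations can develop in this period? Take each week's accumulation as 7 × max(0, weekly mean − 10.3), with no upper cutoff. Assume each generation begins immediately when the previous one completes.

3 generations

Weekly DD (7 × max(0, T̄ − 10.3)): 9.1, 114.1, 88.2, 102.2, 95.9, 23.8, 65.1, 67.2, 25.9, 54.6, 37.1, 86.8, 72.8, 41.3, 93.1, 72.8.
Season total = 1050.0 DD.
Complete generations = ⌊1050.0 / 301⌋ = 3.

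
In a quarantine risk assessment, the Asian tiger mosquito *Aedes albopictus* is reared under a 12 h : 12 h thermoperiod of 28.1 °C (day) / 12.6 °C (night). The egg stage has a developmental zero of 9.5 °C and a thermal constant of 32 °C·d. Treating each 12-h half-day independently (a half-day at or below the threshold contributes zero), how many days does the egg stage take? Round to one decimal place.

2.9 days

Day half: max(0, 28.1 − 9.5) × 0.5 = 18.6 × 0.5 = 9.30 DD.
Night half: max(0, 12.6 − 9.5) × 0.5 = 3.1 × 0.5 = 1.55 DD.
Per 24 h: 10.85 DD/day.
Duration = 32 / 10.85 = 2.949 ≈ 2.9 days.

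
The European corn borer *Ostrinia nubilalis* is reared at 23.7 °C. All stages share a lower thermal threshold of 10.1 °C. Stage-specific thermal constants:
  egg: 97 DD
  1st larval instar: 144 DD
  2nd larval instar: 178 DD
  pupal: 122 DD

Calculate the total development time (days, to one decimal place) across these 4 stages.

Daily accumulation at 23.7 °C = 23.7 − 10.1 = 13.6 DD/day.
Total K = 97 + 144 + 178 + 122 = 541 DD.
Total duration = 541 / 13.6 = 39.779 ≈ 39.8 days.

39.8 days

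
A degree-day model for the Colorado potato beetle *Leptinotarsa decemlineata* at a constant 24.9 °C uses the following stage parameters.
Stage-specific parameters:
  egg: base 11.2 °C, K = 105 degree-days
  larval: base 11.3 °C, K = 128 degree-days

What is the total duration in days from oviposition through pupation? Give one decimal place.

egg: 105 / (24.9 − 11.2) = 105 / 13.7 = 7.664 d.
larval: 128 / (24.9 − 11.3) = 128 / 13.6 = 9.412 d.
Sum = 17.076 ≈ 17.1 days.

17.1 days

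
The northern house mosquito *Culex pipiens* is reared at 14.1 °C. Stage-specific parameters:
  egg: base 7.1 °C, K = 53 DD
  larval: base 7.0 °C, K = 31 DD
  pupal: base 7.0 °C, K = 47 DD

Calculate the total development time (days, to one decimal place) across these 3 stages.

18.6 days

egg: 53 / (14.1 − 7.1) = 53 / 7.0 = 7.571 d.
larval: 31 / (14.1 − 7.0) = 31 / 7.1 = 4.366 d.
pupal: 47 / (14.1 − 7.0) = 47 / 7.1 = 6.620 d.
Sum = 18.557 ≈ 18.6 days.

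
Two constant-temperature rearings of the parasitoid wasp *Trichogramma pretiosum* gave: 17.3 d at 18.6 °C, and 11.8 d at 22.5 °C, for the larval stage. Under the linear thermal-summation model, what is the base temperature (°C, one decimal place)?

Under the model K = D·(T − T_b), so D₁·(T₁ − T_b) = D₂·(T₂ − T_b).
17.3·(18.6 − T_b) = 11.8·(22.5 − T_b)
T_b = (17.3·18.6 − 11.8·22.5) / (17.3 − 11.8) = 56.28 / 5.5 = 10.233 °C ≈ 10.2 °C.

10.2 °C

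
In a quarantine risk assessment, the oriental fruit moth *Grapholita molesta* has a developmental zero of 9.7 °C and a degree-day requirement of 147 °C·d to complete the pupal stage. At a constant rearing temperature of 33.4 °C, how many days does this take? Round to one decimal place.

6.2 days

Daily accumulation = 33.4 − 9.7 = 23.7 DD/day.
Duration = 147 / 23.7 = 6.203 ≈ 6.2 days.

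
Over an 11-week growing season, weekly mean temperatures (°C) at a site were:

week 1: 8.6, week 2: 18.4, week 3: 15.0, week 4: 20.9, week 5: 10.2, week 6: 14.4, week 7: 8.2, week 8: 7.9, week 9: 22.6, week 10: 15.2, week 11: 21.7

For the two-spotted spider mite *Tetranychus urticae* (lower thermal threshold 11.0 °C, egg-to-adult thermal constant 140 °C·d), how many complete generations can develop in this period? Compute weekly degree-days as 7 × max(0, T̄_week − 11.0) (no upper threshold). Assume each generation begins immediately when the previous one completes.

Weekly DD (7 × max(0, T̄ − 11.0)): 0.0, 51.8, 28.0, 69.3, 0.0, 23.8, 0.0, 0.0, 81.2, 29.4, 74.9.
Season total = 358.4 DD.
Complete generations = ⌊358.4 / 140⌋ = 2.

2 generations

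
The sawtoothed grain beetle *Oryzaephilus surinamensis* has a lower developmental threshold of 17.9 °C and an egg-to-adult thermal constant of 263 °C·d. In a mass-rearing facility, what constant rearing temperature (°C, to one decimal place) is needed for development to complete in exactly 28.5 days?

27.1 °C

Required daily accumulation = 263 / 28.5 = 9.228 DD/day.
T = T_base + 9.228 = 17.9 + 9.228 = 27.128 ≈ 27.1 °C.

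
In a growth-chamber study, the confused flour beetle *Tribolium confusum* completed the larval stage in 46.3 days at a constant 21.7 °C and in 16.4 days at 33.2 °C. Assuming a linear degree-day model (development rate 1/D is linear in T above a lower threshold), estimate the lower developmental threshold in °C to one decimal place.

15.4 °C

Under the model K = D·(T − T_b), so D₁·(T₁ − T_b) = D₂·(T₂ − T_b).
46.3·(21.7 − T_b) = 16.4·(33.2 − T_b)
T_b = (46.3·21.7 − 16.4·33.2) / (46.3 − 16.4) = 460.23 / 29.9 = 15.392 °C ≈ 15.4 °C.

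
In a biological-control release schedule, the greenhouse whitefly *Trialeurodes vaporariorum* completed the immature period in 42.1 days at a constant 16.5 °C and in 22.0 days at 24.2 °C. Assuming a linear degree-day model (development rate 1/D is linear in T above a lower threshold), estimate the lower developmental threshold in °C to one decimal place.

Linear rate model ⇒ the product D·(T − T_b) is constant across temperatures.
42.1·(16.5 − T_b) = 22.0·(24.2 − T_b)
T_b = (42.1·16.5 − 22.0·24.2) / (42.1 − 22.0) = 162.25 / 20.1 = 8.072 °C ≈ 8.1 °C.

8.1 °C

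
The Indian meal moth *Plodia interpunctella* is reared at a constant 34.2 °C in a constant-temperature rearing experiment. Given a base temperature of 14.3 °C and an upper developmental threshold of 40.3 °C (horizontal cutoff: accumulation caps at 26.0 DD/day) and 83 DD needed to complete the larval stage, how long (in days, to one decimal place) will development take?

Daily accumulation = 34.2 − 14.3 = 19.9 DD/day.
Duration = 83 / 19.9 = 4.171 ≈ 4.2 days.

4.2 days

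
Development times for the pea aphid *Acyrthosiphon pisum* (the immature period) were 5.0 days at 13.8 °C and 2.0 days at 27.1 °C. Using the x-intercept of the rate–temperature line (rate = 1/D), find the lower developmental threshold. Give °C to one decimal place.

Under the model K = D·(T − T_b), so D₁·(T₁ − T_b) = D₂·(T₂ − T_b).
5.0·(13.8 − T_b) = 2.0·(27.1 − T_b)
T_b = (5.0·13.8 − 2.0·27.1) / (5.0 − 2.0) = 14.80 / 3.0 = 4.933 °C ≈ 4.9 °C.

4.9 °C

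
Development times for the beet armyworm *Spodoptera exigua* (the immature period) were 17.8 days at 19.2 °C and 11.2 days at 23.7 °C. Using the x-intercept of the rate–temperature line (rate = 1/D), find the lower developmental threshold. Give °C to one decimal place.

11.6 °C

Under the model K = D·(T − T_b), so D₁·(T₁ − T_b) = D₂·(T₂ − T_b).
17.8·(19.2 − T_b) = 11.2·(23.7 − T_b)
T_b = (17.8·19.2 − 11.2·23.7) / (17.8 − 11.2) = 76.32 / 6.6 = 11.564 °C ≈ 11.6 °C.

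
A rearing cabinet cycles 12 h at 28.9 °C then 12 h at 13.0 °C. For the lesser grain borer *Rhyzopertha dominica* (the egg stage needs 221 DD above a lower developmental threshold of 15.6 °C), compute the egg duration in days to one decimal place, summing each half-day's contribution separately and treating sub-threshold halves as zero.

Day half: max(0, 28.9 − 15.6) × 0.5 = 13.3 × 0.5 = 6.65 DD.
Night half: max(0, 13.0 − 15.6) × 0.5 = 0.0 × 0.5 = 0.00 DD.
Per 24 h: 6.65 DD/day.
Duration = 221 / 6.65 = 33.233 ≈ 33.2 days.

33.2 days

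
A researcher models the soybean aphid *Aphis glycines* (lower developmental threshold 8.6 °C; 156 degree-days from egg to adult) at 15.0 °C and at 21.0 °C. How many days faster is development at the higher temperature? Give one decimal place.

At 15.0 °C: 156 / (15.0 − 8.6) = 156 / 6.4 = 24.375 d.
At 21.0 °C: 156 / (21.0 − 8.6) = 156 / 12.4 = 12.581 d.
Difference = |24.375 − 12.581| = 11.794 ≈ 11.8 days.

11.8 days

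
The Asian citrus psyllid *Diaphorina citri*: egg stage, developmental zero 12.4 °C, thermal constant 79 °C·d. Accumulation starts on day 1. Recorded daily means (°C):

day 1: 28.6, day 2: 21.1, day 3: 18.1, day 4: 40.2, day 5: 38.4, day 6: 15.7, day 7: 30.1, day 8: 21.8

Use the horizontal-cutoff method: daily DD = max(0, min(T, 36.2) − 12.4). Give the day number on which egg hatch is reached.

day 6

Daily DD above 12.4 °C (capped at 23.8): 16.2, 8.7, 5.7, 23.8, 23.8, 3.3, 17.7, 9.4.
Cumulative: 16.2, 24.9, 30.6, 54.4, 78.2, 81.5, 99.2, 108.6.
The total first reaches 79 DD on day 6.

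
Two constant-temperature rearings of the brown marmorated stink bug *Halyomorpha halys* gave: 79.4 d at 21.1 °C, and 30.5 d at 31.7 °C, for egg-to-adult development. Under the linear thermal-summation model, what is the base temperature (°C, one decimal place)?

Linear rate model ⇒ the product D·(T − T_b) is constant across temperatures.
79.4·(21.1 − T_b) = 30.5·(31.7 − T_b)
T_b = (79.4·21.1 − 30.5·31.7) / (79.4 − 30.5) = 708.49 / 48.9 = 14.489 °C ≈ 14.5 °C.

14.5 °C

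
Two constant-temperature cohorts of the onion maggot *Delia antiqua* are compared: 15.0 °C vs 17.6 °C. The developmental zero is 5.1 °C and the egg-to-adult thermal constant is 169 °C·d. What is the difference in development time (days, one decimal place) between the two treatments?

At 15.0 °C: 169 / (15.0 − 5.1) = 169 / 9.9 = 17.071 d.
At 17.6 °C: 169 / (17.6 − 5.1) = 169 / 12.5 = 13.520 d.
Difference = |17.071 − 13.520| = 3.551 ≈ 3.6 days.

3.6 days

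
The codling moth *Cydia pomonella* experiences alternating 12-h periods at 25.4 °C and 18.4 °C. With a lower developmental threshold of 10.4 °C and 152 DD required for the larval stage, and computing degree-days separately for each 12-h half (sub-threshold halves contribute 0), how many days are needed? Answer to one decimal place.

13.2 days

Day half: max(0, 25.4 − 10.4) × 0.5 = 15.0 × 0.5 = 7.50 DD.
Night half: max(0, 18.4 − 10.4) × 0.5 = 8.0 × 0.5 = 4.00 DD.
Per 24 h: 11.50 DD/day.
Duration = 152 / 11.50 = 13.217 ≈ 13.2 days.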